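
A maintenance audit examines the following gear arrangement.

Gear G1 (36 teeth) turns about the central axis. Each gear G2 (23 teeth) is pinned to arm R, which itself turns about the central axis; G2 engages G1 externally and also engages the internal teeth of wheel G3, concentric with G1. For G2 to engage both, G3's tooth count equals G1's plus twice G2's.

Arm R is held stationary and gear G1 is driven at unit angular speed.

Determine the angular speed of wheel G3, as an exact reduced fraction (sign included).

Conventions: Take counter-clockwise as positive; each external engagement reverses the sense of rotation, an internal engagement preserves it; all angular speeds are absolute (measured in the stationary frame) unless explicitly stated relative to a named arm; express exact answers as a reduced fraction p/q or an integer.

-18/41

class = planetary set [G3 = 36+2·23 = 82; Willis about the carrier]
ring teeth: 36 + 2·23 = 82
36(ω_sun−ω_arm) = −82(ω_ring−ω_arm),  ω_arm = 0, ω_sun = 1
ω_ring = 0 − (36/82)(1−0) = -18/41
exact speed ratio = -18/41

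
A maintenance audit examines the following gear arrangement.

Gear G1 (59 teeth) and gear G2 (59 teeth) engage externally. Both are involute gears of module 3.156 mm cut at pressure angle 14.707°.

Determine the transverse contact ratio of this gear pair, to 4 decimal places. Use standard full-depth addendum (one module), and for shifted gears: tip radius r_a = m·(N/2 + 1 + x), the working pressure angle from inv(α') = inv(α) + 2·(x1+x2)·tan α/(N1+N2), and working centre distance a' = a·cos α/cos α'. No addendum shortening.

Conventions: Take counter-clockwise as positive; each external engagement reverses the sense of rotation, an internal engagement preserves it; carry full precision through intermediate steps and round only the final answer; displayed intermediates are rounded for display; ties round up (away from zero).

class = single-mesh tooth geometry [involute pair 59T × 59T, m = 3.156]
base radii: r_b1 = 90.051675, r_b2 = 90.051675
tip radii: r_a1 = 96.258000, r_a2 = 96.258000
no profile shift: α' = α, a' = a
action lengths: √(r_a1²−r_b1²) = 34.004387, √(r_a2²−r_b2²) = 34.004387
base pitch p_b = π·m·cos α = 9.590023
CR = (34.004387 + 34.004387 − 186.204000·sin 14.70700°)/9.590023 = 2.162250
contact ratio ≈ 2.1622

2.1622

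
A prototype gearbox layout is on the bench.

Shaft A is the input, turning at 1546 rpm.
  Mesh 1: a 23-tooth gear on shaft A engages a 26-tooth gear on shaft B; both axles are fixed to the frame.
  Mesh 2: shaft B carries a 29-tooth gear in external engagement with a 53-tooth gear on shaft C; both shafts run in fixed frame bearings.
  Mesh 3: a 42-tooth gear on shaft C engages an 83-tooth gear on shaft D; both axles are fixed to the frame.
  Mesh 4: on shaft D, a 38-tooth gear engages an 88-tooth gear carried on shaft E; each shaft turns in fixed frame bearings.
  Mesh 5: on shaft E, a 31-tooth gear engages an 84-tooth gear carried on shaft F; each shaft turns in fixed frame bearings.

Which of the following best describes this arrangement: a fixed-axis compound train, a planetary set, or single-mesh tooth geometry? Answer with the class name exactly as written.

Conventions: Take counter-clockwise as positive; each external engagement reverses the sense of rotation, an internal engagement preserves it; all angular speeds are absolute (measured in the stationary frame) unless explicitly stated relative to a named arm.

fixed-axis compound train

5-mesh fixed-axis compound train (all bearings frame-fixed)
classification: fixed-axis compound train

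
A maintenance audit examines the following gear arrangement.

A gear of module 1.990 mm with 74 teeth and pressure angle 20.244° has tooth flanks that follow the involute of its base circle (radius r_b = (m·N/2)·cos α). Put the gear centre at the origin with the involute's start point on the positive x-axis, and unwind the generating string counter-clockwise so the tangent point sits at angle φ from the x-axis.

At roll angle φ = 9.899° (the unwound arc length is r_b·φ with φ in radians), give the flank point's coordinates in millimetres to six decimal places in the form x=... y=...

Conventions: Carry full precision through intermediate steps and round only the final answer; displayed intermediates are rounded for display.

x=70.105043 y=0.118400

class = single-mesh tooth geometry [base-circle involute, m = 1.990, 74T]
pitch radius r_p = m·N/2 = 1.990·74/2 = 73.630000
base radius r_b = r_p·cos α = 73.630000·cos 20.244° = 69.081696
roll angle φ = 9.899° = 0.17277014 rad
x = r_b·(cos φ + φ·sin φ) = 70.105043
y = r_b·(sin φ − φ·cos φ) = 0.118400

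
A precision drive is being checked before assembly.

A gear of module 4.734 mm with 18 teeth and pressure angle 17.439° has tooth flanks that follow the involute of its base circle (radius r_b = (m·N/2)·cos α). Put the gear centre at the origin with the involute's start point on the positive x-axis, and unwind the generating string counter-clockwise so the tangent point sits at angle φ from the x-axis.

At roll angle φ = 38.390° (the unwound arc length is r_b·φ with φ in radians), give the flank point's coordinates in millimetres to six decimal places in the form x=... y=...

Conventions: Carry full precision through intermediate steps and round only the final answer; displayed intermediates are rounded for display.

x=48.773114 y=3.895623

recognized (one wheel, involute flank): single-mesh tooth geometry, m = 4.734, N = 18
pitch radius r_p = m·N/2 = 4.734·18/2 = 42.606000
base radius r_b = r_p·cos α = 42.606000·cos 17.439° = 40.647682
roll angle φ = 38.390° = 0.67003190 rad
x = r_b·(cos φ + φ·sin φ) = 48.773114
y = r_b·(sin φ − φ·cos φ) = 3.895623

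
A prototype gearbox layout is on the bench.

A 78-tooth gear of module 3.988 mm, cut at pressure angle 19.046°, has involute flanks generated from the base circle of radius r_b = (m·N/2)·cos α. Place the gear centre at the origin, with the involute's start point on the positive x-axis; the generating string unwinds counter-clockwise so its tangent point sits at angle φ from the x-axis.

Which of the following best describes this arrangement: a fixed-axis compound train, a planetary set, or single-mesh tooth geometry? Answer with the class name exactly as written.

topology: single-mesh involute geometry — m = 3.988, N = 78
classification: single-mesh tooth geometry

single-mesh tooth geometry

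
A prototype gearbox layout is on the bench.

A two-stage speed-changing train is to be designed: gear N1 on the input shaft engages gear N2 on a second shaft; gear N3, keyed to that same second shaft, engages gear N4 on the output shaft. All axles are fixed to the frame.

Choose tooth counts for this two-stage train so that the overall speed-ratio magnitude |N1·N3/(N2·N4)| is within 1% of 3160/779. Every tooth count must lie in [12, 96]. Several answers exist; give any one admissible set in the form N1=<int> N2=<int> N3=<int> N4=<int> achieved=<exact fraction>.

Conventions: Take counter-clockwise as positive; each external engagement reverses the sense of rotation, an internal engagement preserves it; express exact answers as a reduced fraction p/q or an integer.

N1=40 N2=19 N3=79 N4=41 achieved=3160/779

class = fixed-axis compound train [2-stage, 3160/779 wanted]
target = 3160/779 in lowest terms: an exact hit needs N1·N3 = k·3160 and N2·N4 = k·779 for one integer k, every count in [12, 96]; additionally prefer no 1:1 stage (N1 ≠ N2, N3 ≠ N4)
k = 1: N1·N3 = 3160 = 40·79, N2·N4 = 779 = 19·41
achieved = 40·79/(19·41) = 3160/779; |achieved − target| = 0 ≤ 158/3895 ✓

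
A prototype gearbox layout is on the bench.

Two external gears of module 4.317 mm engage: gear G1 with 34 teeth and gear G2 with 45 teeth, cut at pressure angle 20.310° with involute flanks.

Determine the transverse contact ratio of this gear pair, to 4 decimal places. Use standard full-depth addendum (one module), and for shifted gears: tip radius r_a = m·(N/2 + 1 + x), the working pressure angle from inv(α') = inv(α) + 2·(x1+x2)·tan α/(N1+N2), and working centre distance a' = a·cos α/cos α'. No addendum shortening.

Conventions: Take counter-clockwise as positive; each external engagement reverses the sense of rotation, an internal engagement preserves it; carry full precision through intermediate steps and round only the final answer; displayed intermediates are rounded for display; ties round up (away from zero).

1.6933

class = single-mesh tooth geometry [involute pair 34T × 45T, m = 4.317]
base radii: r_b1 = 68.826286, r_b2 = 91.093614
tip radii: r_a1 = 77.706000, r_a2 = 101.449500
no profile shift: α' = α, a' = a
action lengths: √(r_a1²−r_b1²) = 36.071662, √(r_a2²−r_b2²) = 44.653718
base pitch p_b = π·m·cos α = 12.719068
CR = (36.071662 + 44.653718 − 170.521500·sin 20.31000°)/12.719068 = 1.693322
contact ratio ≈ 1.6933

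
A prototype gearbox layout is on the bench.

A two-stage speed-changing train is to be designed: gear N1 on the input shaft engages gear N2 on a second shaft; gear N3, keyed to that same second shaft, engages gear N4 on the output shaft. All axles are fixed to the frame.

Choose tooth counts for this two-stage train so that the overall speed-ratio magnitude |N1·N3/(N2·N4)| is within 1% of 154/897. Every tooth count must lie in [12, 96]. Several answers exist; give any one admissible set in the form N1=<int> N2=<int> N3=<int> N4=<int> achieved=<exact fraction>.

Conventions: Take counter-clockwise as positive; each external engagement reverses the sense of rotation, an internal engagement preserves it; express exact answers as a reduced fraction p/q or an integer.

design class (target 154/897): fixed-axis compound train
target = 154/897 in lowest terms: an exact hit needs N1·N3 = k·154 and N2·N4 = k·897 for one integer k, every count in [12, 96]; additionally prefer no 1:1 stage (N1 ≠ N2, N3 ≠ N4)
k = 1: no 1:1-free in-range split of k·154 and k·897 into factor pairs; take k = 2
k = 2: N1·N3 = 308 = 14·22, N2·N4 = 1794 = 23·78
achieved = 14·22/(23·78) = 154/897; |achieved − target| = 0 ≤ 77/44850 ✓

N1=14 N2=23 N3=22 N4=78 achieved=154/897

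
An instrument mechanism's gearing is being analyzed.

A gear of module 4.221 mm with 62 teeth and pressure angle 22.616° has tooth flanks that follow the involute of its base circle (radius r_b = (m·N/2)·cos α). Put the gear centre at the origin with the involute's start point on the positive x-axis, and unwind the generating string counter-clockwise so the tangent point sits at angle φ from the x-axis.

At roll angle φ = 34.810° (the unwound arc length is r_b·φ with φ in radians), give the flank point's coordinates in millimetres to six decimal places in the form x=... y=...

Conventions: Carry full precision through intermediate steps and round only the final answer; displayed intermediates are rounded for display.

x=141.066155 y=8.700297

single-mesh involute tooth geometry (62T wheel at module 4.221)
pitch radius r_p = m·N/2 = 4.221·62/2 = 130.851000
base radius r_b = r_p·cos α = 130.851000·cos 22.616° = 120.788933
roll angle φ = 34.810° = 0.60754911 rad
x = r_b·(cos φ + φ·sin φ) = 141.066155
y = r_b·(sin φ − φ·cos φ) = 8.700297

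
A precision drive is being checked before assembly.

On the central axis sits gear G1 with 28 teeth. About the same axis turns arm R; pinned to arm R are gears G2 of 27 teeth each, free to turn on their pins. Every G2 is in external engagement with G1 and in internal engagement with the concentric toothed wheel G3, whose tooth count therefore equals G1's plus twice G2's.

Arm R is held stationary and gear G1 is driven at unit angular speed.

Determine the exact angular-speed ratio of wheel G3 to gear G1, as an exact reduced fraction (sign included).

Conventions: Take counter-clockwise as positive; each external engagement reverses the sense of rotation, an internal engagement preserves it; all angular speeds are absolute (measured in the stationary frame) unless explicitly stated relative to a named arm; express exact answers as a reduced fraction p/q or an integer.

-14/41

class = planetary set [G3 = 28+2·27 = 82; Willis about the carrier]
ring teeth: 28 + 2·27 = 82
28(ω_sun−ω_arm) = −82(ω_ring−ω_arm),  ω_arm = 0, ω_sun = 1
ω_ring = 0 − (28/82)(1−0) = -14/41
ω_out/ω_in = -14/41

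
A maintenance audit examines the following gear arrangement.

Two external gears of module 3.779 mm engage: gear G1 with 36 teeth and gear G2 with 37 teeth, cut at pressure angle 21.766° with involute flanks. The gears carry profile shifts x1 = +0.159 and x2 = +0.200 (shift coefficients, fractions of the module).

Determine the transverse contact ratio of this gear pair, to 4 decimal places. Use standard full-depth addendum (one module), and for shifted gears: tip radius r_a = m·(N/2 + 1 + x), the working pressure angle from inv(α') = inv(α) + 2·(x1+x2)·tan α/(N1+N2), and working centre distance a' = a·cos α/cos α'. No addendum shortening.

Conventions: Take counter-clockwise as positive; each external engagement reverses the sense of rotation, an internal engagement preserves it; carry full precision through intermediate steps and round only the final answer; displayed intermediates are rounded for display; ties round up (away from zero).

1.5594

recognized (one external pair, fixed centres): single-mesh tooth geometry, m = 3.779, N1 = 36, N2 = 37
base radii: r_b1 = 63.172442, r_b2 = 64.927232
tip radii: r_a1 = 72.401861, r_a2 = 74.446300
inv(α') = inv(21.766°) + 2·(+0.159+0.200)·tan α/(36+37) = 0.02332212  ⇒  α' = 23.08646°
a' = a·cos α / cos α' = 137.9335·cos 21.766°/cos 23.08646° = 139.251762
action lengths: √(r_a1²−r_b1²) = 35.373324, √(r_a2²−r_b2²) = 36.423977
base pitch p_b = π·m·cos α = 11.025671
CR = (35.373324 + 36.423977 − 139.251762·sin 23.08646°)/11.025671 = 1.559446
contact ratio ≈ 1.5594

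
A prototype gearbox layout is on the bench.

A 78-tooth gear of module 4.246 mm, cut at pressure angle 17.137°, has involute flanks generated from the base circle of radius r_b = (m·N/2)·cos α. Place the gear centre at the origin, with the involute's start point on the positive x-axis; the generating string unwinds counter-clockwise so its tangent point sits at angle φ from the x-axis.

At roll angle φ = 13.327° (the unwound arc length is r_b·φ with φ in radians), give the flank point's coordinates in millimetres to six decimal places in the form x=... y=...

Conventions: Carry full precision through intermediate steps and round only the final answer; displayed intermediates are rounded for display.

class = single-mesh tooth geometry [base-circle involute, m = 4.246, 78T]
pitch radius r_p = m·N/2 = 4.246·78/2 = 165.594000
base radius r_b = r_p·cos α = 165.594000·cos 17.137° = 158.242112
roll angle φ = 13.327° = 0.23260003 rad
x = r_b·(cos φ + φ·sin φ) = 162.465055
y = r_b·(sin φ − φ·cos φ) = 0.660205

x=162.465055 y=0.660205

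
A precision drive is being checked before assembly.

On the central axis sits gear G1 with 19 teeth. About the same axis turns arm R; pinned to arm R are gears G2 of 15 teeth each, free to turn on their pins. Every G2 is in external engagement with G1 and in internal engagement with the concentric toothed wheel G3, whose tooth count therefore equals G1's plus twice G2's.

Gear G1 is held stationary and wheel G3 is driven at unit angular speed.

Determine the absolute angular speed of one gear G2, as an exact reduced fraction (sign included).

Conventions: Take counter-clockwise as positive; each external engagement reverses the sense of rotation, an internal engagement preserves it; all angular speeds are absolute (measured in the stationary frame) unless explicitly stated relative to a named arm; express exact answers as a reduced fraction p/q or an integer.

49/30

topology: planetary set — G1 19T / G2 15T / G3 49T, arm = carrier (Willis)
ring teeth: 19 + 2·15 = 49
19(ω_sun−ω_arm) = −49(ω_ring−ω_arm),  ω_sun = 0, ω_ring = 1
19(0−ω_arm) = −49(1−ω_arm)  ⇒  68·ω_arm = 49  ⇒  ω_arm = 49/68
sun–planet mesh: 19·(0−49/68) = −15·(ω_p−ω_arm)  ⇒  ω_p−ω_arm = 931/1020
ω_p = 49/68 + 931/1020 = 49/30
exact speed ratio = 49/30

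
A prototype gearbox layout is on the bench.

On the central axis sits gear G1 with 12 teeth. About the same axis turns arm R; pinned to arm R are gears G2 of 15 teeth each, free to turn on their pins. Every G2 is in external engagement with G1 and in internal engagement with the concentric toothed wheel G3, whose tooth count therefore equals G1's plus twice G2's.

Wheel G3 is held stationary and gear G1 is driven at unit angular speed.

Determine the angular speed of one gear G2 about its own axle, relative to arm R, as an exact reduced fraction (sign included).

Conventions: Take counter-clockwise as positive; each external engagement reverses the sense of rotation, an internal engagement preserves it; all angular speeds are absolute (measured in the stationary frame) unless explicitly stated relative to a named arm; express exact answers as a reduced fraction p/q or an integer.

topology: planetary set — G1 12T / G2 15T / G3 42T, arm = carrier (Willis)
ring teeth: 12 + 2·15 = 42
12(ω_sun−ω_arm) = −42(ω_ring−ω_arm),  ω_ring = 0, ω_sun = 1
12(1−ω_arm) = −42(0−ω_arm)  ⇒  54·ω_arm = 12  ⇒  ω_arm = 2/9
sun–planet mesh: 12·(1−2/9) = −15·(ω_p−ω_arm)  ⇒  ω_p−ω_arm = -28/45
exact speed ratio = -28/45

-28/45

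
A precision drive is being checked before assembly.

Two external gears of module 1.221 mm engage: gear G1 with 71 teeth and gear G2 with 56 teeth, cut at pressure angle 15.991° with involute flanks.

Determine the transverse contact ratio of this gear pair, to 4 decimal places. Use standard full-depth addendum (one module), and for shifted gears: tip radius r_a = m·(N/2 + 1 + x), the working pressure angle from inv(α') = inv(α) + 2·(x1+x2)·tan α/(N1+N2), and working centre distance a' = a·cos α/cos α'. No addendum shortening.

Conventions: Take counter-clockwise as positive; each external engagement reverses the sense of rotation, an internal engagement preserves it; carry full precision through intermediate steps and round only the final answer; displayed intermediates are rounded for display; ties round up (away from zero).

2.0688

class = single-mesh tooth geometry [involute pair 71T × 56T, m = 1.221]
base radii: r_b1 = 41.668245, r_b2 = 32.865095
tip radii: r_a1 = 44.566500, r_a2 = 35.409000
no profile shift: α' = α, a' = a
action lengths: √(r_a1²−r_b1²) = 15.809183, √(r_a2²−r_b2²) = 13.178878
base pitch p_b = π·m·cos α = 3.687455
CR = (15.809183 + 13.178878 − 77.533500·sin 15.99100°)/3.687455 = 2.068809
contact ratio ≈ 2.0688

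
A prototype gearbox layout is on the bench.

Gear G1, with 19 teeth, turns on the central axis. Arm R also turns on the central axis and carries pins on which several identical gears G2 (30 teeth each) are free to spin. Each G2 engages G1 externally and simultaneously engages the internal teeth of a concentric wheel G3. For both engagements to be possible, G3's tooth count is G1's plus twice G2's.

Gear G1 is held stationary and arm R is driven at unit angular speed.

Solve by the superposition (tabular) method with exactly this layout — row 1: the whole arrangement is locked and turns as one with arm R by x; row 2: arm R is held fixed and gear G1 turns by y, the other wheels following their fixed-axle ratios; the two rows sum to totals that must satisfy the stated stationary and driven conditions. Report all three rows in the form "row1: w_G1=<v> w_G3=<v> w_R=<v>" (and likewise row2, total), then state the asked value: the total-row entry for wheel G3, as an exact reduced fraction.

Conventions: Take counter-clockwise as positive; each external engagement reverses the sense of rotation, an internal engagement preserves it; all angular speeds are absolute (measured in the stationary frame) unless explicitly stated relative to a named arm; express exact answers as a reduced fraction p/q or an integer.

row1: w_G1=1 w_G3=1 w_R=1
row2: w_G1=-1 w_G3=19/79 w_R=0
total: w_G1=0 w_G3=98/79 w_R=1
asked value: 98/79

planetary set (19T centre, 30T on arm, 79T internal) — Willis relation
row 1 — lock + rotate with arm: ω_sun = ω_ring = ω_arm = x
row 2 (arm held, sun turns y): ω_ring = −(19/79)·y, ω_arm = 0
boundary: total ω_sun = x + y = 0 and total ω_arm = x = 1  ⇒  y = -1, x = 1
row 2 ring = −(19/79)·(-1) = 19/79
totals (row 1 + row 2): sun 1 + (-1) = 0, ring 1 + 19/79 = 98/79, arm 1 + 0 = 1
asked cell (total, ring) = 98/79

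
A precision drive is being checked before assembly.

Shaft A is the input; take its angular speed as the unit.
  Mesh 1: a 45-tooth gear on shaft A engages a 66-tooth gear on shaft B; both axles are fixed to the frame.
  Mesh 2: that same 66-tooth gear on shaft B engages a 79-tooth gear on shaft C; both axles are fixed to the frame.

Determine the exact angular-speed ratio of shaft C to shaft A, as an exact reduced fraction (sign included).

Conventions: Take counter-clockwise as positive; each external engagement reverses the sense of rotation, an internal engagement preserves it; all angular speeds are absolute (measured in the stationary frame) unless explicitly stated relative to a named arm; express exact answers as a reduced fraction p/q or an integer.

45/79

class = fixed-axis compound train [2 meshes; 2 ratios multiply, 2 sense flips]
mesh 1 [45T→66T]: running ratio 15/22, sense −
mesh 2 [66T→79T]: running ratio 45/79, sense +
ω_out/ω_in = 45/79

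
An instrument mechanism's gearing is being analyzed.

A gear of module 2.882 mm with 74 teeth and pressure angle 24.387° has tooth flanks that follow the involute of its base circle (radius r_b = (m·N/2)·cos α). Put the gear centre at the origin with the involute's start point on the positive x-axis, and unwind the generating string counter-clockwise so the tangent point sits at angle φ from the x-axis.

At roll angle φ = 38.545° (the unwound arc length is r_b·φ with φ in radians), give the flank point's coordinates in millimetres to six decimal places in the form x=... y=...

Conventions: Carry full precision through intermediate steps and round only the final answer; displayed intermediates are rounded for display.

x=116.672105 y=9.417574

single-mesh involute tooth geometry (74T wheel at module 2.882)
pitch radius r_p = m·N/2 = 2.882·74/2 = 106.634000
base radius r_b = r_p·cos α = 106.634000·cos 24.387° = 97.119834
roll angle φ = 38.545° = 0.67273716 rad
x = r_b·(cos φ + φ·sin φ) = 116.672105
y = r_b·(sin φ − φ·cos φ) = 9.417574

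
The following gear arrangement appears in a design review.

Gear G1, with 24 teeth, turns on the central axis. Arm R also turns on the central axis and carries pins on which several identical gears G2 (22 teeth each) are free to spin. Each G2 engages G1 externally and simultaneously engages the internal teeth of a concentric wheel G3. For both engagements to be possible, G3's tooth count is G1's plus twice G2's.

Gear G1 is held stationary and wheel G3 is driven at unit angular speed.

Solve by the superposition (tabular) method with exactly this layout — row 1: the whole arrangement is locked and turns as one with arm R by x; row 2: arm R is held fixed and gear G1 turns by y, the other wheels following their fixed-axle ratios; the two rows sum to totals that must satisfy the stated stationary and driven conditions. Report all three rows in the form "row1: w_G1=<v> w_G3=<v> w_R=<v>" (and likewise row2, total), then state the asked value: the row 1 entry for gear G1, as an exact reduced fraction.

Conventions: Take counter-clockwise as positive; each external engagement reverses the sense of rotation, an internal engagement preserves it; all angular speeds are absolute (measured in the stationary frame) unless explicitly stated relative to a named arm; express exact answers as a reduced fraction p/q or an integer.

topology: planetary set — G1 24T / G2 22T / G3 68T, arm = carrier (Willis)
superposition row 1 [locked train]: every member turns x
row 2 (arm held, sun turns y): ω_ring = −(24/68)·y, ω_arm = 0
boundary: total ω_sun = x + y = 0 and total ω_ring = x − (24/68)·y = 1  ⇒  y = -17/23, x = 17/23
row 2 ring = −(24/68)·(-17/23) = 6/23
totals (row 1 + row 2): sun 17/23 + (-17/23) = 0, ring 17/23 + 6/23 = 1, arm 17/23 + 0 = 17/23
asked cell (row1, sun) = 17/23

row1: w_G1=17/23 w_G3=17/23 w_R=17/23
row2: w_G1=-17/23 w_G3=6/23 w_R=0
total: w_G1=0 w_G3=1 w_R=17/23
asked value: 17/23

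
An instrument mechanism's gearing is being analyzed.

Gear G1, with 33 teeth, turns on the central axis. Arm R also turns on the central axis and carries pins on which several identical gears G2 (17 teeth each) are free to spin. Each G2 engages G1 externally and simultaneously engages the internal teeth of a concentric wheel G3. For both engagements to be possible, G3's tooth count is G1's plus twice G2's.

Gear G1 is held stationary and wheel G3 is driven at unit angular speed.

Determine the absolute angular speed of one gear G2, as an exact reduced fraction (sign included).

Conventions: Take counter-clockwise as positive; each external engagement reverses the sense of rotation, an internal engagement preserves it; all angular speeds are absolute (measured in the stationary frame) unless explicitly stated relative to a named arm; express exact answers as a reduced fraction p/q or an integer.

67/34

planetary set (33T centre, 17T on arm, 67T internal) — Willis relation
ring teeth: 33 + 2·17 = 67
33(ω_sun−ω_arm) = −67(ω_ring−ω_arm),  ω_sun = 0, ω_ring = 1
33(0−ω_arm) = −67(1−ω_arm)  ⇒  100·ω_arm = 67  ⇒  ω_arm = 67/100
sun–planet mesh: 33·(0−67/100) = −17·(ω_p−ω_arm)  ⇒  ω_p−ω_arm = 2211/1700
ω_p = 67/100 + 2211/1700 = 67/34
exact speed ratio = 67/34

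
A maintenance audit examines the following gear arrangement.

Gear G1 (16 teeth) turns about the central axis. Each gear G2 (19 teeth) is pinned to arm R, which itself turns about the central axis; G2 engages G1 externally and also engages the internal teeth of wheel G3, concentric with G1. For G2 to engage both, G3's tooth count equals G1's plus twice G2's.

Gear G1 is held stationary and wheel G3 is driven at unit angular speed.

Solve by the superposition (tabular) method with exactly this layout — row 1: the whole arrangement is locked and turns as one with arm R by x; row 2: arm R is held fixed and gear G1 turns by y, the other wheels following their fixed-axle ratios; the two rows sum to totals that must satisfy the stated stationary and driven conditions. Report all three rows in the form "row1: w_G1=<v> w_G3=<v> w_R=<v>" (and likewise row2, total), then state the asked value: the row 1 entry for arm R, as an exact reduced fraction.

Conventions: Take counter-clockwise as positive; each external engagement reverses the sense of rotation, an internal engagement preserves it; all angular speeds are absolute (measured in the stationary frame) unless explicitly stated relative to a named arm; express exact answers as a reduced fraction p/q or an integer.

row1: w_G1=27/35 w_G3=27/35 w_R=27/35
row2: w_G1=-27/35 w_G3=8/35 w_R=0
total: w_G1=0 w_G3=1 w_R=27/35
asked value: 27/35

topology: planetary set — G1 16T / G2 19T / G3 54T, arm = carrier (Willis)
row 1 — lock + rotate with arm: ω_sun = ω_ring = ω_arm = x
superposition row 2 [arm held]: sun y, ring −(16/54)·y, arm 0
boundary: total ω_sun = x + y = 0 and total ω_ring = x − (16/54)·y = 1  ⇒  y = -27/35, x = 27/35
row 2 ring = −(16/54)·(-27/35) = 8/35
totals (row 1 + row 2): sun 27/35 + (-27/35) = 0, ring 27/35 + 8/35 = 1, arm 27/35 + 0 = 27/35
asked cell (row1, arm) = 27/35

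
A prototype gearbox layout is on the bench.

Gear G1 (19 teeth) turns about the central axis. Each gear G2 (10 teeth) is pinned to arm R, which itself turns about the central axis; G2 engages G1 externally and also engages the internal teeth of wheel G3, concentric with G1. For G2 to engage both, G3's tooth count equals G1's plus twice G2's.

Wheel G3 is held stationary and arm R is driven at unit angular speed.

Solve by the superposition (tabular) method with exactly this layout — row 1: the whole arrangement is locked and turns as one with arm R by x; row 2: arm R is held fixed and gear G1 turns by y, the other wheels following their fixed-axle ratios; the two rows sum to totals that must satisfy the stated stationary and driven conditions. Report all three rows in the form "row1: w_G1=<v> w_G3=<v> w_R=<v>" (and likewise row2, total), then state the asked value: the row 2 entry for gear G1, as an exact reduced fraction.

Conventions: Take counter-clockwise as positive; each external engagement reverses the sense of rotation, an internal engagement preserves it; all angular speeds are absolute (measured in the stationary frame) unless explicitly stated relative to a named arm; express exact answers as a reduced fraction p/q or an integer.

recognized (axles ride arm R): planetary set, 19/10/39 teeth
row 1 (train locked, turned with arm): all members turn x
row 2 — arm fixed, fixed-axis ratios: sun y, ring −(19/39)·y, arm 0
boundary: total ω_ring = x − (19/39)·y = 0 and total ω_arm = x = 1  ⇒  y = 39/19, x = 1
row 2 ring = −(19/39)·39/19 = -1
totals (row 1 + row 2): sun 1 + 39/19 = 58/19, ring 1 + (-1) = 0, arm 1 + 0 = 1
asked cell (row2, sun) = 39/19

row1: w_G1=1 w_G3=1 w_R=1
row2: w_G1=39/19 w_G3=-1 w_R=0
total: w_G1=58/19 w_G3=0 w_R=1
asked value: 39/19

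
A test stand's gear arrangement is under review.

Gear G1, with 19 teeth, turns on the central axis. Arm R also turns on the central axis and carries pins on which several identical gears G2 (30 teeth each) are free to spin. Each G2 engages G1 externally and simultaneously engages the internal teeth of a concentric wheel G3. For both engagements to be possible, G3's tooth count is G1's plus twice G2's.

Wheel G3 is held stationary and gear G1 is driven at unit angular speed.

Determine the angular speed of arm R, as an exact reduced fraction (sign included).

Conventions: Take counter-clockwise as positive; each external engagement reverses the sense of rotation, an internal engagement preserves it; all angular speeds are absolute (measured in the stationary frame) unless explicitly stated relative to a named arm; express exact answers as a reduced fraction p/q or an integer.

recognized (axles ride arm R): planetary set, 19/30/79 teeth
ring teeth: 19 + 2·30 = 79
19(ω_sun−ω_arm) = −79(ω_ring−ω_arm),  ω_ring = 0, ω_sun = 1
19(1−ω_arm) = −79(0−ω_arm)  ⇒  98·ω_arm = 19  ⇒  ω_arm = 19/98
exact speed ratio = 19/98

19/98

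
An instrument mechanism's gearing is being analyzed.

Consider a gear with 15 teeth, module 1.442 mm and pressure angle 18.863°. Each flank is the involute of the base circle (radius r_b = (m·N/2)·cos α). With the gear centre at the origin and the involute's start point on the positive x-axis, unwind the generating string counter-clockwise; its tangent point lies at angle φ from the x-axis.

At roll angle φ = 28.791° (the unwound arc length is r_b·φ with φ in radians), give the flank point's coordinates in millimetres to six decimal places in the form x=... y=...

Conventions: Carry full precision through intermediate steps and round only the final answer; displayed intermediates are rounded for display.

single-mesh involute tooth geometry (15T wheel at module 1.442)
pitch radius r_p = m·N/2 = 1.442·15/2 = 10.815000
base radius r_b = r_p·cos α = 10.815000·cos 18.863° = 10.234173
roll angle φ = 28.791° = 0.50249774 rad
x = r_b·(cos φ + φ·sin φ) = 11.445831
y = r_b·(sin φ − φ·cos φ) = 0.422015

x=11.445831 y=0.422015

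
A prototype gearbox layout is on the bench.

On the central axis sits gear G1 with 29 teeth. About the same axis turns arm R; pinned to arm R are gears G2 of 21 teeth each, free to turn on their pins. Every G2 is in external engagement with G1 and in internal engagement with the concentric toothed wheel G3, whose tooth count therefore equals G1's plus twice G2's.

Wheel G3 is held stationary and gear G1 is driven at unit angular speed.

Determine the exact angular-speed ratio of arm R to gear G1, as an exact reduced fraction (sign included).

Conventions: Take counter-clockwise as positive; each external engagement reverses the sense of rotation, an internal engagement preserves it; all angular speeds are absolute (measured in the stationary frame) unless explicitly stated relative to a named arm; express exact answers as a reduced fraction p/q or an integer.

class = planetary set [G3 = 29+2·21 = 71; Willis about the carrier]
ring teeth: 29 + 2·21 = 71
29(ω_sun−ω_arm) = −71(ω_ring−ω_arm),  ω_ring = 0, ω_sun = 1
29(1−ω_arm) = −71(0−ω_arm)  ⇒  100·ω_arm = 29  ⇒  ω_arm = 29/100
ω_out/ω_in = 29/100

29/100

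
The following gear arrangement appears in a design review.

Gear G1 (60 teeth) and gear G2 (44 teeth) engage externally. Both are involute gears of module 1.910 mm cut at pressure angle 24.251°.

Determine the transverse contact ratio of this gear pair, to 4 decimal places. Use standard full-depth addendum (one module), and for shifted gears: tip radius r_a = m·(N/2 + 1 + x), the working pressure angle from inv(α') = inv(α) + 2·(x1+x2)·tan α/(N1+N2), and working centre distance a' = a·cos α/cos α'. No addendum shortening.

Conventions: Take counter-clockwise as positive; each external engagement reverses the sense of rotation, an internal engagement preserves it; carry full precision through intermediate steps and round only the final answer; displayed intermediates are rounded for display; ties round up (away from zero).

recognized (one external pair, fixed centres): single-mesh tooth geometry, m = 1.910, N1 = 60, N2 = 44
base radii: r_b1 = 52.243554, r_b2 = 38.311940
tip radii: r_a1 = 59.210000, r_a2 = 43.930000
no profile shift: α' = α, a' = a
action lengths: √(r_a1²−r_b1²) = 27.864586, √(r_a2²−r_b2²) = 21.495120
base pitch p_b = π·m·cos α = 5.470932
CR = (27.864586 + 21.495120 − 99.320000·sin 24.25100°)/5.470932 = 1.565643
contact ratio ≈ 1.5656

1.5656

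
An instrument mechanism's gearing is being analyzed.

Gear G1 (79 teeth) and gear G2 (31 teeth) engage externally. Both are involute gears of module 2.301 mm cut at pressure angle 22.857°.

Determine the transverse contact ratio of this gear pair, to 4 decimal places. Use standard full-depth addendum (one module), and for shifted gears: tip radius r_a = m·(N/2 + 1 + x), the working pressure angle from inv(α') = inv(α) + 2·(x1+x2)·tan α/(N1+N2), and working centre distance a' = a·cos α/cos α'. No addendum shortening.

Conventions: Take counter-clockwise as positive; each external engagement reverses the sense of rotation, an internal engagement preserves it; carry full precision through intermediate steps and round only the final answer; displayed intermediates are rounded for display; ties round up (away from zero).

1.6088

topology: single-mesh involute geometry — m = 2.301, 79T/31T pair
base radii: r_b1 = 83.752600, r_b2 = 32.864944
tip radii: r_a1 = 93.190500, r_a2 = 37.966500
no profile shift: α' = α, a' = a
action lengths: √(r_a1²−r_b1²) = 40.865282, √(r_a2²−r_b2²) = 19.009223
base pitch p_b = π·m·cos α = 6.661179
CR = (40.865282 + 19.009223 − 126.555000·sin 22.85700°)/6.661179 = 1.608789
contact ratio ≈ 1.6088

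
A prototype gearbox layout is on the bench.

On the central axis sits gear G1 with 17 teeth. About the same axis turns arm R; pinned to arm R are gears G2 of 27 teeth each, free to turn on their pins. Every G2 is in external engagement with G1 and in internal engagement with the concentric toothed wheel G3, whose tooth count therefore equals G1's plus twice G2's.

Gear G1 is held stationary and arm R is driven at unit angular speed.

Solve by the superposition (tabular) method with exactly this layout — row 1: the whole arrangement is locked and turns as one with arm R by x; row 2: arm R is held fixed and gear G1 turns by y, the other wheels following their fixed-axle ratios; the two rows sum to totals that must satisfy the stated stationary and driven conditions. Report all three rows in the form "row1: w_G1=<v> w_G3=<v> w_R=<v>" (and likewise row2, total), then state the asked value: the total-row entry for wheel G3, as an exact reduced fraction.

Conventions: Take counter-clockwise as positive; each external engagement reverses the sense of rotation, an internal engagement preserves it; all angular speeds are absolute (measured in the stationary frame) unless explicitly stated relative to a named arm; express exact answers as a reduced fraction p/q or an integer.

row1: w_G1=1 w_G3=1 w_R=1
row2: w_G1=-1 w_G3=17/71 w_R=0
total: w_G1=0 w_G3=88/71 w_R=1
asked value: 88/71

planetary set (17T centre, 27T on arm, 71T internal) — Willis relation
row 1: whole set turns with the arm by x
row 2 — arm fixed, fixed-axis ratios: sun y, ring −(17/71)·y, arm 0
boundary: total ω_sun = x + y = 0 and total ω_arm = x = 1  ⇒  y = -1, x = 1
row 2 ring = −(17/71)·(-1) = 17/71
totals (row 1 + row 2): sun 1 + (-1) = 0, ring 1 + 17/71 = 88/71, arm 1 + 0 = 1
asked cell (total, ring) = 88/71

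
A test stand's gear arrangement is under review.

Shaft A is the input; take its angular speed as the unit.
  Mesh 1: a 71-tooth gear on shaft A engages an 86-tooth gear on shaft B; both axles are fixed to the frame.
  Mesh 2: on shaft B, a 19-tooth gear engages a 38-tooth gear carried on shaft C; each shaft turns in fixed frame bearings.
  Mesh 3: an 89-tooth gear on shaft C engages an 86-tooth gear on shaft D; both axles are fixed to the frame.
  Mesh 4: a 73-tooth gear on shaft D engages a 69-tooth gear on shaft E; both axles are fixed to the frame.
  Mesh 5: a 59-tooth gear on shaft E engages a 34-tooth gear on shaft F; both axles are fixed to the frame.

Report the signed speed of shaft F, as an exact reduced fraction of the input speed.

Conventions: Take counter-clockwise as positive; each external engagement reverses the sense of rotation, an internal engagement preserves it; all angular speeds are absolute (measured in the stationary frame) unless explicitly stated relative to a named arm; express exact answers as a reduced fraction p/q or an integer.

5-mesh fixed-axis compound train (all bearings frame-fixed)
mesh 1 [71T→86T]: |ω|/ω_in = 1×71/86 = 71/86, sense flips to −
mesh 2 [19T→38T]: |ω|/ω_in = (71/86)×19/38 = 71/172, sense flips to +
mesh 3 [89T→86T]: |ω|/ω_in = (71/172)×89/86 = 6319/14792, sense flips to −
mesh 4 [73T→69T]: |ω|/ω_in = (6319/14792)×73/69 = 461287/1020648, sense flips to +
mesh 5 [59T→34T]: |ω|/ω_in = (461287/1020648)×59/34 = 27215933/34702032, sense flips to −
signed output speed (× input speed) = -27215933/34702032

-27215933/34702032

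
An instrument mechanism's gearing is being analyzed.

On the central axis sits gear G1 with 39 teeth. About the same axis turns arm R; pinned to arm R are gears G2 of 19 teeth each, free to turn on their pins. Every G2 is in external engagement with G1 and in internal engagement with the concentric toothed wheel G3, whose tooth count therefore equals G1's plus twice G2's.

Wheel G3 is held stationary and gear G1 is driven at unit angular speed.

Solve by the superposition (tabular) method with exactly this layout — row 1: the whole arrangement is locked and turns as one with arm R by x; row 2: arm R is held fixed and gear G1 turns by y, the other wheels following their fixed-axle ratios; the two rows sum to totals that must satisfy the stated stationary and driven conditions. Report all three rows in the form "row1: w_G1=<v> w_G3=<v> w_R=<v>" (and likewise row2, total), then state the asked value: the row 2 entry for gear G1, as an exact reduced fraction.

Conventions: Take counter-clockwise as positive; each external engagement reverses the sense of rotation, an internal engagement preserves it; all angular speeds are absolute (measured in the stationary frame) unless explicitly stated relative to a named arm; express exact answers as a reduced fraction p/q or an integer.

row1: w_G1=39/116 w_G3=39/116 w_R=39/116
row2: w_G1=77/116 w_G3=-39/116 w_R=0
total: w_G1=1 w_G3=0 w_R=39/116
asked value: 77/116

recognized (axles ride arm R): planetary set, 39/19/77 teeth
superposition row 1 [locked train]: every member turns x
row 2: sun turns y, ring = −(39/77)·y, arm 0
boundary: total ω_ring = x − (39/77)·y = 0 and total ω_sun = x + y = 1  ⇒  y = 77/116, x = 39/116
row 2 ring = −(39/77)·77/116 = -39/116
totals (row 1 + row 2): sun 39/116 + 77/116 = 1, ring 39/116 + (-39/116) = 0, arm 39/116 + 0 = 39/116
asked cell (row2, sun) = 77/116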